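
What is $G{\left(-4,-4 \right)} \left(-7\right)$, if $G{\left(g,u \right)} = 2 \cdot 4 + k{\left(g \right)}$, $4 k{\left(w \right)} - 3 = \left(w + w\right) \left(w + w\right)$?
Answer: $- \frac{693}{4} \approx -173.25$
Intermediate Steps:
$k{\left(w \right)} = \frac{3}{4} + w^{2}$ ($k{\left(w \right)} = \frac{3}{4} + \frac{\left(w + w\right) \left(w + w\right)}{4} = \frac{3}{4} + \frac{2 w 2 w}{4} = \frac{3}{4} + \frac{4 w^{2}}{4} = \frac{3}{4} + w^{2}$)
$G{\left(g,u \right)} = \frac{35}{4} + g^{2}$ ($G{\left(g,u \right)} = 2 \cdot 4 + \left(\frac{3}{4} + g^{2}\right) = 8 + \left(\frac{3}{4} + g^{2}\right) = \frac{35}{4} + g^{2}$)
$G{\left(-4,-4 \right)} \left(-7\right) = \left(\frac{35}{4} + \left(-4\right)^{2}\right) \left(-7\right) = \left(\frac{35}{4} + 16\right) \left(-7\right) = \frac{99}{4} \left(-7\right) = - \frac{693}{4}$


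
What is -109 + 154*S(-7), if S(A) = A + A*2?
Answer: -3343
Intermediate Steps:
S(A) = 3*A (S(A) = A + 2*A = 3*A)
-109 + 154*S(-7) = -109 + 154*(3*(-7)) = -109 + 154*(-21) = -109 - 3234 = -3343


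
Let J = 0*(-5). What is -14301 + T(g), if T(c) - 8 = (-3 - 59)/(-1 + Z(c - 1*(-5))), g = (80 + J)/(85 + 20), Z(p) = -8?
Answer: -128575/9 ≈ -14286.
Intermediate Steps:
J = 0
g = 16/21 (g = (80 + 0)/(85 + 20) = 80/105 = 80*(1/105) = 16/21 ≈ 0.76190)
T(c) = 134/9 (T(c) = 8 + (-3 - 59)/(-1 - 8) = 8 - 62/(-9) = 8 - 62*(-1/9) = 8 + 62/9 = 134/9)
-14301 + T(g) = -14301 + 134/9 = -128575/9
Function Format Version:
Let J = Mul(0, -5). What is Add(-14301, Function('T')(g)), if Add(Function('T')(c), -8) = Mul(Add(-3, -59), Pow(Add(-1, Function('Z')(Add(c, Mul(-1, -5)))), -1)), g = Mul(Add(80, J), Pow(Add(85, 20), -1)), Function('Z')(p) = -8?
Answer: Rational(-128575, 9) ≈ -14286.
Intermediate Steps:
J = 0
g = Rational(16, 21) (g = Mul(Add(80, 0), Pow(Add(85, 20), -1)) = Mul(80, Pow(105, -1)) = Mul(80, Rational(1, 105)) = Rational(16, 21) ≈ 0.76190)
Function('T')(c) = Rational(134, 9) (Function('T')(c) = Add(8, Mul(Add(-3, -59), Pow(Add(-1, -8), -1))) = Add(8, Mul(-62, Pow(-9, -1))) = Add(8, Mul(-62, Rational(-1, 9))) = Add(8, Rational(62, 9)) = Rational(134, 9))
Add(-14301, Function('T')(g)) = Add(-14301, Rational(134, 9)) = Rational(-128575, 9)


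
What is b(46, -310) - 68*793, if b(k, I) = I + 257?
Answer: -53977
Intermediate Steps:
b(k, I) = 257 + I
b(46, -310) - 68*793 = (257 - 310) - 68*793 = -53 - 53924 = -53977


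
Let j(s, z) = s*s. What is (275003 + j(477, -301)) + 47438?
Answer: 549970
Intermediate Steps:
j(s, z) = s²
(275003 + j(477, -301)) + 47438 = (275003 + 477²) + 47438 = (275003 + 227529) + 47438 = 502532 + 47438 = 549970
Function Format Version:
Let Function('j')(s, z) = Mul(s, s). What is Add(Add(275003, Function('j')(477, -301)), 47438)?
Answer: 549970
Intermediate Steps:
Function('j')(s, z) = Pow(s, 2)
Add(Add(275003, Function('j')(477, -301)), 47438) = Add(Add(275003, Pow(477, 2)), 47438) = Add(Add(275003, 227529), 47438) = Add(502532, 47438) = 549970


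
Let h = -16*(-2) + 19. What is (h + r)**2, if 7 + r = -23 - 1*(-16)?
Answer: 1369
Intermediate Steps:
h = 51 (h = 32 + 19 = 51)
r = -14 (r = -7 + (-23 - 1*(-16)) = -7 + (-23 + 16) = -7 - 7 = -14)
(h + r)**2 = (51 - 14)**2 = 37**2 = 1369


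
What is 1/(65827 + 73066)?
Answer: 1/138893 ≈ 7.1998e-6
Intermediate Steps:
1/(65827 + 73066) = 1/138893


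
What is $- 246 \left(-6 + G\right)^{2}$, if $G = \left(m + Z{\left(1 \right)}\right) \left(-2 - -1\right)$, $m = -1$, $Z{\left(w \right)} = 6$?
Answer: $-29766$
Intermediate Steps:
$G = -5$ ($G = \left(-1 + 6\right) \left(-2 - -1\right) = 5 \left(-2 + 1\right) = 5 \left(-1\right) = -5$)
$- 246 \left(-6 + G\right)^{2} = - 246 \left(-6 - 5\right)^{2} = - 246 \left(-11\right)^{2} = \left(-246\right) 121 = -29766$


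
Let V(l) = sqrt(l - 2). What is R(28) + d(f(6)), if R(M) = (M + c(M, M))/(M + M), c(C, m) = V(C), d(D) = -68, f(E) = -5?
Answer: -135/2 + sqrt(26)/56 ≈ -67.409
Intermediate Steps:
V(l) = sqrt(-2 + l)
c(C, m) = sqrt(-2 + C)
R(M) = (M + sqrt(-2 + M))/(2*M) (R(M) = (M + sqrt(-2 + M))/(M + M) = (M + sqrt(-2 + M))/((2*M)) = (M + sqrt(-2 + M))*(1/(2*M)) = (M + sqrt(-2 + M))/(2*M))
R(28) + d(f(6)) = (1/2)*(28 + sqrt(-2 + 28))/28 - 68 = (1/2)*(1/28)*(28 + sqrt(26)) - 68 = (1/2 + sqrt(26)/56) - 68 = -135/2 + sqrt(26)/56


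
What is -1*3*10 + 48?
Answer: 18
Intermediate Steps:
-1*3*10 + 48 = -3*10 + 48 = -30 + 48 = 18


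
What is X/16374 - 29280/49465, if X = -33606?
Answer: -71391717/26997997 ≈ -2.6443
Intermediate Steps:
X/16374 - 29280/49465 = -33606/16374 - 29280/49465 = -33606*1/16374 - 29280*1/49465 = -5601/2729 - 5856/9893 = -71391717/26997997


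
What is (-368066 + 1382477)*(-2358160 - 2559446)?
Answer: -4988473620066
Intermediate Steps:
(-368066 + 1382477)*(-2358160 - 2559446) = 1014411*(-4917606) = -4988473620066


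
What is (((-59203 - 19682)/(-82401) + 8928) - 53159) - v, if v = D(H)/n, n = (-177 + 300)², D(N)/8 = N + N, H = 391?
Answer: -18379888352630/415548243 ≈ -44230.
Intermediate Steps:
D(N) = 16*N (D(N) = 8*(N + N) = 8*(2*N) = 16*N)
n = 15129 (n = 123² = 15129)
v = 6256/15129 (v = (16*391)/15129 = 6256*(1/15129) = 6256/15129 ≈ 0.41351)
(((-59203 - 19682)/(-82401) + 8928) - 53159) - v = (((-59203 - 19682)/(-82401) + 8928) - 53159) - 1*6256/15129 = ((-78885*(-1/82401) + 8928) - 53159) - 6256/15129 = ((26295/27467 + 8928) - 53159) - 6256/15129 = (245251671/27467 - 53159) - 6256/15129 = -1214866582/27467 - 6256/15129 = -18379888352630/415548243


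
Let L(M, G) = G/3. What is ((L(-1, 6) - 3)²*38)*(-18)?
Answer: -684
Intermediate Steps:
L(M, G) = G/3 (L(M, G) = G*(⅓) = G/3)
((L(-1, 6) - 3)²*38)*(-18) = (((⅓)*6 - 3)²*38)*(-18) = ((2 - 3)²*38)*(-18) = ((-1)²*38)*(-18) = (1*38)*(-18) = 38*(-18) = -684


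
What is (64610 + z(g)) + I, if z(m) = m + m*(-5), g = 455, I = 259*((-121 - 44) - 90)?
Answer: -3255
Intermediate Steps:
I = -66045 (I = 259*(-165 - 90) = 259*(-255) = -66045)
z(m) = -4*m (z(m) = m - 5*m = -4*m)
(64610 + z(g)) + I = (64610 - 4*455) - 66045 = (64610 - 1820) - 66045 = 62790 - 66045 = -3255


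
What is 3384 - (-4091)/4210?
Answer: 14250731/4210 ≈ 3385.0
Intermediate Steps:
3384 - (-4091)/4210 = 3384 - 1*(-4091/4210) = 3384 + 4091/4210 = 14250731/4210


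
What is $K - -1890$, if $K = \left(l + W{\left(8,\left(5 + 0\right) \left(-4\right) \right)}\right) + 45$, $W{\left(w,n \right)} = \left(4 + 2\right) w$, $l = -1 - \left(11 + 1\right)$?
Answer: $1970$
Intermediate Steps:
$l = -13$ ($l = -1 - 12 = -13$)
$W{\left(w,n \right)} = 6 w$
$K = 80$ ($K = \left(-13 + 6 \cdot 8\right) + 45 = \left(-13 + 48\right) + 45 = 35 + 45 = 80$)
$K - -1890 = 80 - -1890 = 80 + 1890 = 1970$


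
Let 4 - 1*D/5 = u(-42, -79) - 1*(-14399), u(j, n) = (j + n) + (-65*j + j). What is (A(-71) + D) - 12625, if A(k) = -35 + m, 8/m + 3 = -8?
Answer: -1072178/11 ≈ -97471.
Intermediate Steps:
m = -8/11 (m = 8/(-3 - 8) = 8/(-11) = 8*(-1/11) = -8/11 ≈ -0.72727)
u(j, n) = n - 63*j (u(j, n) = (j + n) - 64*j = n - 63*j)
D = -84810 (D = 20 - 5*((-79 - 63*(-42)) - 1*(-14399)) = 20 - 5*((-79 + 2646) + 14399) = 20 - 5*(2567 + 14399) = 20 - 5*16966 = 20 - 84830 = -84810)
A(k) = -393/11 (A(k) = -35 - 8/11 = -393/11)
(A(-71) + D) - 12625 = (-393/11 - 84810) - 12625 = -933303/11 - 12625 = -1072178/11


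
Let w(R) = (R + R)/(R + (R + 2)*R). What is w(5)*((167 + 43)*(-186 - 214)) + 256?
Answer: -20744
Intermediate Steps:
w(R) = 2*R/(R + R*(2 + R)) (w(R) = (2*R)/(R + (2 + R)*R) = (2*R)/(R + R*(2 + R)) = 2*R/(R + R*(2 + R)))
w(5)*((167 + 43)*(-186 - 214)) + 256 = (2/(3 + 5))*((167 + 43)*(-186 - 214)) + 256 = (2/8)*(210*(-400)) + 256 = (2*(⅛))*(-84000) + 256 = (¼)*(-84000) + 256 = -21000 + 256 = -20744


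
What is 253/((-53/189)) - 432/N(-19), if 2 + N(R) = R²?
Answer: -17189199/19027 ≈ -903.41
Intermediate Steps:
N(R) = -2 + R²
253/((-53/189)) - 432/N(-19) = 253/((-53/189)) - 432/(-2 + (-19)²) = 253/((-53*1/189)) - 432/(-2 + 361) = 253/(-53/189) - 432/359 = 253*(-189/53) - 432*1/359 = -47817/53 - 432/359 = -17189199/19027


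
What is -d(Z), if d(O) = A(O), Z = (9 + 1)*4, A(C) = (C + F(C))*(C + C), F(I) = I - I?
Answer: -3200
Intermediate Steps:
F(I) = 0
A(C) = 2*C**2 (A(C) = (C + 0)*(C + C) = C*(2*C) = 2*C**2)
Z = 40 (Z = 10*4 = 40)
d(O) = 2*O**2
-d(Z) = -2*40**2 = -2*1600 = -1*3200 = -3200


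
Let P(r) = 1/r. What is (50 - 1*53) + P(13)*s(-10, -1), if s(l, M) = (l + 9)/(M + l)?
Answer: -428/143 ≈ -2.9930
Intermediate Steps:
s(l, M) = (9 + l)/(M + l)
(50 - 1*53) + P(13)*s(-10, -1) = (50 - 1*53) + ((9 - 10)/(-1 - 10))/13 = (50 - 53) + (-1/(-11))/13 = -3 + (-1/11*(-1))/13 = -3 + (1/13)*(1/11) = -3 + 1/143 = -428/143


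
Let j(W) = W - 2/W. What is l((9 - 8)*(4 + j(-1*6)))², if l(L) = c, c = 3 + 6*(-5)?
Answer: 729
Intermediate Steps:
c = -27 (c = 3 - 30 = -27)
l(L) = -27
l((9 - 8)*(4 + j(-1*6)))² = (-27)² = 729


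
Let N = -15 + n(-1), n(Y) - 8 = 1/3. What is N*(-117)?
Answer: 780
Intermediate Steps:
n(Y) = 25/3 (n(Y) = 8 + 1/3 = 25/3)
N = -20/3 (N = -15 + 25/3 = -20/3 ≈ -6.6667)
N*(-117) = -20/3*(-117) = 780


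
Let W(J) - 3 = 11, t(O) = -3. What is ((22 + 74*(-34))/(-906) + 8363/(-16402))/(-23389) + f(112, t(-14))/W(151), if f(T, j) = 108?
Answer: 9384151804651/1216479244638 ≈ 7.7142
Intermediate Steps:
W(J) = 14 (W(J) = 3 + 11 = 14)
((22 + 74*(-34))/(-906) + 8363/(-16402))/(-23389) + f(112, t(-14))/W(151) = ((22 + 74*(-34))/(-906) + 8363/(-16402))/(-23389) + 108/14 = ((22 - 2516)*(-1/906) + 8363*(-1/16402))*(-1/23389) + 108*(1/14) = (-2494*(-1/906) - 8363/16402)*(-1/23389) + 54/7 = (1247/453 - 8363/16402)*(-1/23389) + 54/7 = (16664855/7430106)*(-1/23389) + 54/7 = -16664855/173782749234 + 54/7 = 9384151804651/1216479244638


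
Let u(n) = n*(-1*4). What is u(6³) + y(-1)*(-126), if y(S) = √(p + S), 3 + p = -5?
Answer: -864 - 378*I ≈ -864.0 - 378.0*I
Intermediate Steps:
p = -8 (p = -3 - 5 = -8)
u(n) = -4*n (u(n) = n*(-4) = -4*n)
y(S) = √(-8 + S)
u(6³) + y(-1)*(-126) = -4*6³ + √(-8 - 1)*(-126) = -4*216 + √(-9)*(-126) = -864 + (3*I)*(-126) = -864 - 378*I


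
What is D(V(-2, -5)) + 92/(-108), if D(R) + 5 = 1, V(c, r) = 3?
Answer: -131/27 ≈ -4.8519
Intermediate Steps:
D(R) = -4 (D(R) = -5 + 1 = -4)
D(V(-2, -5)) + 92/(-108) = -4 + 92/(-108) = -4 + 92*(-1/108) = -4 - 23/27 = -131/27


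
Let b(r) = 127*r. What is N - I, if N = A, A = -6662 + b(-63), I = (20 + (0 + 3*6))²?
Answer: -16107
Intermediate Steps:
I = 1444 (I = (20 + (0 + 18))² = (20 + 18)² = 38² = 1444)
A = -14663 (A = -6662 + 127*(-63) = -6662 - 8001 = -14663)
N = -14663
N - I = -14663 - 1*1444 = -14663 - 1444 = -16107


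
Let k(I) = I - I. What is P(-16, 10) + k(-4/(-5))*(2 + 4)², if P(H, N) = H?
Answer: -16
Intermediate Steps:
k(I) = 0
P(-16, 10) + k(-4/(-5))*(2 + 4)² = -16 + 0*(2 + 4)² = -16 + 0*6² = -16 + 0*36 = -16 + 0 = -16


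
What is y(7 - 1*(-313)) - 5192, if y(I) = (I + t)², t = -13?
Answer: 89057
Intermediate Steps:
y(I) = (-13 + I)² (y(I) = (I - 13)² = (-13 + I)²)
y(7 - 1*(-313)) - 5192 = (-13 + (7 - 1*(-313)))² - 5192 = (-13 + (7 + 313))² - 5192 = (-13 + 320)² - 5192 = 307² - 5192 = 94249 - 5192 = 89057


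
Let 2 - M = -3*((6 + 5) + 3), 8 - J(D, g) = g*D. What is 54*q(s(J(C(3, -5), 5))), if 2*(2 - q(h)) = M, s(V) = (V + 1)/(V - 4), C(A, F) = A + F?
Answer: -1080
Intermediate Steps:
J(D, g) = 8 - D*g (J(D, g) = 8 - g*D = 8 - D*g)
s(V) = (1 + V)/(-4 + V)
M = 44 (M = 2 - (-3)*((6 + 5) + 3) = 2 - (-3)*(11 + 3) = 2 - (-3)*14 = 2 - 1*(-42) = 2 + 42 = 44)
q(h) = -20 (q(h) = 2 - ½*44 = 2 - 22 = -20)
54*q(s(J(C(3, -5), 5))) = 54*(-20) = -1080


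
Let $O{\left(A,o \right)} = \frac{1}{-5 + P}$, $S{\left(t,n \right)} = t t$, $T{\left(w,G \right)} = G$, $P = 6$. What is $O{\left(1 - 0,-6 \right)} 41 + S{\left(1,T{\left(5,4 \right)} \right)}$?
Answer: $42$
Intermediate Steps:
$S{\left(t,n \right)} = t^{2}$
$O{\left(A,o \right)} = 1$ ($O{\left(A,o \right)} = \frac{1}{-5 + 6} = 1^{-1} = 1$)
$O{\left(1 - 0,-6 \right)} 41 + S{\left(1,T{\left(5,4 \right)} \right)} = 1 \cdot 41 + 1^{2} = 41 + 1 = 42$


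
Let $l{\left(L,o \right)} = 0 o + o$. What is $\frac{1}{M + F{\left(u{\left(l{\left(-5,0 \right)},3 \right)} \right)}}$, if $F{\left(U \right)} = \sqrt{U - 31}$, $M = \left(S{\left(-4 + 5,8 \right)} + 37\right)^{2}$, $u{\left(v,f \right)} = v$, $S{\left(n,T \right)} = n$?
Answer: $\frac{1444}{2085167} - \frac{i \sqrt{31}}{2085167} \approx 0.00069251 - 2.6702 \cdot 10^{-6} i$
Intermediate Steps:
$l{\left(L,o \right)} = o$ ($l{\left(L,o \right)} = 0 + o = o$)
$M = 1444$ ($M = \left(\left(-4 + 5\right) + 37\right)^{2} = \left(1 + 37\right)^{2} = 38^{2} = 1444$)
$F{\left(U \right)} = \sqrt{-31 + U}$
$\frac{1}{M + F{\left(u{\left(l{\left(-5,0 \right)},3 \right)} \right)}} = \frac{1}{1444 + \sqrt{-31 + 0}} = \frac{1}{1444 + \sqrt{-31}} = \frac{1}{1444 + i \sqrt{31}}$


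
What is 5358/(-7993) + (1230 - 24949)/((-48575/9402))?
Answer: 1782226996884/388259975 ≈ 4590.3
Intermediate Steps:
5358/(-7993) + (1230 - 24949)/((-48575/9402)) = 5358*(-1/7993) - 23719/((-48575*1/9402)) = -5358/7993 - 23719/(-48575/9402) = -5358/7993 - 23719*(-9402/48575) = -5358/7993 + 223006038/48575 = 1782226996884/388259975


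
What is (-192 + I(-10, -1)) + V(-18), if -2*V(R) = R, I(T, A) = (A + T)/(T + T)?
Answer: -3649/20 ≈ -182.45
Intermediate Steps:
I(T, A) = (A + T)/(2*T) (I(T, A) = (A + T)/((2*T)) = (A + T)*(1/(2*T)) = (A + T)/(2*T))
V(R) = -R/2
(-192 + I(-10, -1)) + V(-18) = (-192 + (1/2)*(-1 - 10)/(-10)) - 1/2*(-18) = (-192 + (1/2)*(-1/10)*(-11)) + 9 = (-192 + 11/20) + 9 = -3829/20 + 9 = -3649/20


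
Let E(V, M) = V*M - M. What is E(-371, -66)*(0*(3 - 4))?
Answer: 0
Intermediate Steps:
E(V, M) = -M + M*V (E(V, M) = M*V - M = -M + M*V)
E(-371, -66)*(0*(3 - 4)) = (-66*(-1 - 371))*(0*(3 - 4)) = (-66*(-372))*(0*(-1)) = 24552*0 = 0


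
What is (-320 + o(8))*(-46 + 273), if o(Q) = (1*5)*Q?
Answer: -63560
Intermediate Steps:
o(Q) = 5*Q
(-320 + o(8))*(-46 + 273) = (-320 + 5*8)*(-46 + 273) = (-320 + 40)*227 = -280*227 = -63560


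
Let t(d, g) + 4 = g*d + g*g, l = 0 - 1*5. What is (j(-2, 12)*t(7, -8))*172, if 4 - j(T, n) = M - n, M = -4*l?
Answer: -2752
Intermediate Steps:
l = -5 (l = 0 - 5 = -5)
t(d, g) = -4 + g² + d*g (t(d, g) = -4 + (g*d + g*g) = -4 + (d*g + g²) = -4 + (g² + d*g) = -4 + g² + d*g)
M = 20 (M = -4*(-5) = 20)
j(T, n) = -16 + n (j(T, n) = 4 - (20 - n) = 4 + (-20 + n) = -16 + n)
(j(-2, 12)*t(7, -8))*172 = ((-16 + 12)*(-4 + (-8)² + 7*(-8)))*172 = -4*(-4 + 64 - 56)*172 = -4*4*172 = -16*172 = -2752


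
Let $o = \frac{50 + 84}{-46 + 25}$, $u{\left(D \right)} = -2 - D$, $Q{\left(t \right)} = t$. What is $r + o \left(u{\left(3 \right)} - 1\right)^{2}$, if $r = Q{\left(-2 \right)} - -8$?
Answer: $- \frac{1566}{7} \approx -223.71$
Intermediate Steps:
$o = - \frac{134}{21}$ ($o = \frac{134}{-21} = 134 \left(- \frac{1}{21}\right) = - \frac{134}{21} \approx -6.381$)
$r = 6$ ($r = -2 - -8 = -2 + 8 = 6$)
$r + o \left(u{\left(3 \right)} - 1\right)^{2} = 6 - \frac{134 \left(\left(-2 - 3\right) - 1\right)^{2}}{21} = 6 - \frac{134 \left(-5 - 1\right)^{2}}{21} = 6 - \frac{134 \left(-6\right)^{2}}{21} = 6 - \frac{1608}{7} = - \frac{1566}{7}$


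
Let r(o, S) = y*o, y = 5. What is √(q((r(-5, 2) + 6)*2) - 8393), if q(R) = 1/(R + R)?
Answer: I*√12119511/38 ≈ 91.613*I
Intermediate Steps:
r(o, S) = 5*o
q(R) = 1/(2*R)
√(q((r(-5, 2) + 6)*2) - 8393) = √(1/(2*(((5*(-5) + 6)*2))) - 8393) = √(1/(2*(((-25 + 6)*2))) - 8393) = √(1/(2*((-19*2))) - 8393) = √((½)/(-38) - 8393) = √((½)*(-1/38) - 8393) = √(-1/76 - 8393) = √(-637869/76) = I*√12119511/38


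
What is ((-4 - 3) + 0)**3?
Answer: -343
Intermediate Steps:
((-4 - 3) + 0)**3 = (-7 + 0)**3 = (-7)**3 = -343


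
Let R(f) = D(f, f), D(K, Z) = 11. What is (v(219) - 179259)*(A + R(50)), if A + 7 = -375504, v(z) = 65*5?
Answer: 67189717000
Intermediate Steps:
v(z) = 325
A = -375511 (A = -7 - 375504 = -375511)
R(f) = 11
(v(219) - 179259)*(A + R(50)) = (325 - 179259)*(-375511 + 11) = -178934*(-375500) = 67189717000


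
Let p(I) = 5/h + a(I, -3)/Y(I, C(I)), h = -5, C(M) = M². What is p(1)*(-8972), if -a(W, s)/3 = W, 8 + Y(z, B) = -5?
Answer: 89720/13 ≈ 6901.5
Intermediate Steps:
Y(z, B) = -13 (Y(z, B) = -8 - 5 = -13)
a(W, s) = -3*W
p(I) = -1 + 3*I/13 (p(I) = 5/(-5) - 3*I/(-13) = 5*(-⅕) - 3*I*(-1/13) = -1 + 3*I/13)
p(1)*(-8972) = (-1 + (3/13)*1)*(-8972) = (-1 + 3/13)*(-8972) = -10/13*(-8972) = 89720/13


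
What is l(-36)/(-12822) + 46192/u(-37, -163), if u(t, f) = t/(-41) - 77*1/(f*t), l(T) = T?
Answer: 12204345721162/235059315 ≈ 51920.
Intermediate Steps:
u(t, f) = -t/41 - 77/(f*t) (u(t, f) = t*(-1/41) - 77*1/(f*t) = -t/41 - 77/(f*t))
l(-36)/(-12822) + 46192/u(-37, -163) = -36/(-12822) + 46192/(-1/41*(-37) - 77/(-163*(-37))) = -36*(-1/12822) + 46192/(37/41 - 77*(-1/163)*(-1/37)) = 6/2137 + 46192/(37/41 - 77/6031) = 6/2137 + 46192/(219990/247271) = 6/2137 + 46192*(247271/219990) = 6/2137 + 5710971016/109995 = 12204345721162/235059315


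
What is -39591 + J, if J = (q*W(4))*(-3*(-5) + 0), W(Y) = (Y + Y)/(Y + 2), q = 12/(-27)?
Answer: -356399/9 ≈ -39600.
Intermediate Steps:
q = -4/9 (q = 12*(-1/27) = -4/9 ≈ -0.44444)
W(Y) = 2*Y/(2 + Y) (W(Y) = (2*Y)/(2 + Y) = 2*Y/(2 + Y))
J = -80/9 (J = (-8*4/(9*(2 + 4)))*(-3*(-5) + 0) = (-8*4/(9*6))*(15 + 0) = -8*4/(9*6)*15 = -4/9*4/3*15 = -16/27*15 = -80/9 ≈ -8.8889)
-39591 + J = -39591 - 80/9 = -356399/9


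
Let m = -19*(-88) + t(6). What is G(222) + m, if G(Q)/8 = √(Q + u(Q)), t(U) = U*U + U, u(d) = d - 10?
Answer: 1714 + 8*√434 ≈ 1880.7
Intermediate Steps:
u(d) = -10 + d
t(U) = U + U² (t(U) = U² + U = U + U²)
G(Q) = 8*√(-10 + 2*Q) (G(Q) = 8*√(Q + (-10 + Q)) = 8*√(-10 + 2*Q))
m = 1714 (m = -19*(-88) + 6*(1 + 6) = 1672 + 6*7 = 1672 + 42 = 1714)
G(222) + m = 8*√(-10 + 2*222) + 1714 = 8*√(-10 + 444) + 1714 = 8*√434 + 1714 = 1714 + 8*√434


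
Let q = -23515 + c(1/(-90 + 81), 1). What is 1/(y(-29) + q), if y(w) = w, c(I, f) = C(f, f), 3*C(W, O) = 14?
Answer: -3/70618 ≈ -4.2482e-5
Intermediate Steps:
C(W, O) = 14/3 (C(W, O) = (⅓)*14 = 14/3)
c(I, f) = 14/3
q = -70531/3 (q = -23515 + 14/3 = -70531/3 ≈ -23510.)
1/(y(-29) + q) = 1/(-29 - 70531/3) = 1/(-70618/3) = -3/70618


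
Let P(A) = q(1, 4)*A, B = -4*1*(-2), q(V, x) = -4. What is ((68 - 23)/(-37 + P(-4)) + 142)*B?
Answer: 7832/7 ≈ 1118.9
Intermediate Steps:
B = 8 (B = -4*(-2) = 8)
P(A) = -4*A
((68 - 23)/(-37 + P(-4)) + 142)*B = ((68 - 23)/(-37 - 4*(-4)) + 142)*8 = (45/(-37 + 16) + 142)*8 = (45/(-21) + 142)*8 = (45*(-1/21) + 142)*8 = (-15/7 + 142)*8 = (979/7)*8 = 7832/7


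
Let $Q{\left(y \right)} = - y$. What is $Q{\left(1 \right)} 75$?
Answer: $-75$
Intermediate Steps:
$Q{\left(1 \right)} 75 = \left(-1\right) 1 \cdot 75 = \left(-1\right) 75 = -75$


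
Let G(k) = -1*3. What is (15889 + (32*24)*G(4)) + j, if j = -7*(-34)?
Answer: 13823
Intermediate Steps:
j = 238
G(k) = -3
(15889 + (32*24)*G(4)) + j = (15889 + (32*24)*(-3)) + 238 = (15889 + 768*(-3)) + 238 = (15889 - 2304) + 238 = 13585 + 238 = 13823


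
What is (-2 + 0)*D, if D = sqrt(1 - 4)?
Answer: -2*I*sqrt(3) ≈ -3.4641*I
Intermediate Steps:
D = I*sqrt(3) (D = sqrt(-3) = I*sqrt(3) ≈ 1.732*I)
(-2 + 0)*D = (-2 + 0)*(I*sqrt(3)) = -2*I*sqrt(3)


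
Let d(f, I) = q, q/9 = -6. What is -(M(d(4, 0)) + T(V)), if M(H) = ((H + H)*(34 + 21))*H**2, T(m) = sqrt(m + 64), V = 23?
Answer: 17321040 - sqrt(87) ≈ 1.7321e+7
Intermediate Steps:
q = -54 (q = 9*(-6) = -54)
d(f, I) = -54
T(m) = sqrt(64 + m)
M(H) = 110*H**3 (M(H) = ((2*H)*55)*H**2 = (110*H)*H**2 = 110*H**3)
-(M(d(4, 0)) + T(V)) = -(110*(-54)**3 + sqrt(64 + 23)) = -(110*(-157464) + sqrt(87)) = -(-17321040 + sqrt(87)) = 17321040 - sqrt(87)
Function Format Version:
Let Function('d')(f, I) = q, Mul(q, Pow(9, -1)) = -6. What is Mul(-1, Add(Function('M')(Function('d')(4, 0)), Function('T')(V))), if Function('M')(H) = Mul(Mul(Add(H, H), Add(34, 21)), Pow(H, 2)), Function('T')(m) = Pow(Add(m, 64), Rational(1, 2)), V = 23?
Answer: Add(17321040, Mul(-1, Pow(87, Rational(1, 2)))) ≈ 1.7321e+7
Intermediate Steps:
q = -54 (q = Mul(9, -6) = -54)
Function('d')(f, I) = -54
Function('T')(m) = Pow(Add(64, m), Rational(1, 2))
Function('M')(H) = Mul(110, Pow(H, 3)) (Function('M')(H) = Mul(Mul(Mul(2, H), 55), Pow(H, 2)) = Mul(Mul(110, H), Pow(H, 2)) = Mul(110, Pow(H, 3)))
Mul(-1, Add(Function('M')(Function('d')(4, 0)), Function('T')(V))) = Mul(-1, Add(Mul(110, Pow(-54, 3)), Pow(Add(64, 23), Rational(1, 2)))) = Mul(-1, Add(Mul(110, -157464), Pow(87, Rational(1, 2)))) = Mul(-1, Add(-17321040, Pow(87, Rational(1, 2)))) = Add(17321040, Mul(-1, Pow(87, Rational(1, 2))))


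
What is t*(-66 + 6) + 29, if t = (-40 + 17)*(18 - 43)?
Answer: -34471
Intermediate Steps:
t = 575 (t = -23*(-25) = 575)
t*(-66 + 6) + 29 = 575*(-66 + 6) + 29 = 575*(-60) + 29 = -34500 + 29 = -34471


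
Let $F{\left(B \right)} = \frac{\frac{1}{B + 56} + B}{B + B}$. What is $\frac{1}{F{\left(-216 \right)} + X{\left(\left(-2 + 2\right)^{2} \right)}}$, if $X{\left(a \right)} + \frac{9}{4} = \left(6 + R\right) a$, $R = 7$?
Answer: $- \frac{69120}{120959} \approx -0.57143$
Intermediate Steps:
$X{\left(a \right)} = - \frac{9}{4} + 13 a$ ($X{\left(a \right)} = - \frac{9}{4} + \left(6 + 7\right) a = - \frac{9}{4} + 13 a$)
$F{\left(B \right)} = \frac{B + \frac{1}{56 + B}}{2 B}$ ($F{\left(B \right)} = \frac{\frac{1}{56 + B} + B}{2 B} = \left(B + \frac{1}{56 + B}\right) \frac{1}{2 B} = \frac{B + \frac{1}{56 + B}}{2 B}$)
$\frac{1}{F{\left(-216 \right)} + X{\left(\left(-2 + 2\right)^{2} \right)}} = \frac{1}{\frac{1 + \left(-216\right)^{2} + 56 \left(-216\right)}{2 \left(-216\right) \left(56 - 216\right)} - \left(\frac{9}{4} - 13 \left(-2 + 2\right)^{2}\right)} = \frac{1}{\frac{1}{2} \left(- \frac{1}{216}\right) \frac{1}{-160} \left(1 + 46656 - 12096\right) - \left(\frac{9}{4} - 13 \cdot 0^{2}\right)} = \frac{1}{\frac{1}{2} \left(- \frac{1}{216}\right) \left(- \frac{1}{160}\right) 34561 + \left(- \frac{9}{4} + 13 \cdot 0\right)} = \frac{1}{\frac{34561}{69120} + \left(- \frac{9}{4} + 0\right)} = \frac{1}{\frac{34561}{69120} - \frac{9}{4}} = \frac{1}{- \frac{120959}{69120}} = - \frac{69120}{120959}$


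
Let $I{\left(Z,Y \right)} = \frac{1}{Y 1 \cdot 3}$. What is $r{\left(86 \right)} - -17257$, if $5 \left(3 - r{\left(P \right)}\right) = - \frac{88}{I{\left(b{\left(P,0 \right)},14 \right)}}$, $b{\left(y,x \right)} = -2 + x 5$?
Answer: $\frac{89996}{5} \approx 17999.0$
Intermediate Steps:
$b{\left(y,x \right)} = -2 + 5 x$
$I{\left(Z,Y \right)} = \frac{1}{3 Y}$ ($I{\left(Z,Y \right)} = \frac{1}{Y 3} = \frac{1}{3 Y}$)
$r{\left(P \right)} = \frac{3711}{5}$ ($r{\left(P \right)} = 3 - \frac{\left(-88\right) \frac{1}{\frac{1}{3} \cdot \frac{1}{14}}}{5} = 3 - \frac{\left(-88\right) \frac{1}{\frac{1}{42}}}{5} = 3 - \frac{\left(-88\right) 42}{5} = 3 - - \frac{3696}{5} = 3 + \frac{3696}{5} = \frac{3711}{5}$)
$r{\left(86 \right)} - -17257 = \frac{3711}{5} - -17257 = \frac{3711}{5} + 17257 = \frac{89996}{5}$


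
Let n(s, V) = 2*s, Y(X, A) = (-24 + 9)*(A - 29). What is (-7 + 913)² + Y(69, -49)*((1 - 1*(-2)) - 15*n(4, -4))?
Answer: 683946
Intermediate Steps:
Y(X, A) = 435 - 15*A (Y(X, A) = -15*(-29 + A) = 435 - 15*A)
(-7 + 913)² + Y(69, -49)*((1 - 1*(-2)) - 15*n(4, -4)) = (-7 + 913)² + (435 - 15*(-49))*((1 - 1*(-2)) - 30*4) = 906² + (435 + 735)*((1 + 2) - 15*8) = 820836 + 1170*(3 - 120) = 820836 + 1170*(-117) = 820836 - 136890 = 683946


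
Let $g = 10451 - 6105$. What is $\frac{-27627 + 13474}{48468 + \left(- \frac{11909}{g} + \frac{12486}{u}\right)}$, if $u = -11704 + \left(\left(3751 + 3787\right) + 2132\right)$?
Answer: $- \frac{20851529982}{71394532415} \approx -0.29206$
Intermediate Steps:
$u = -2034$ ($u = -11704 + \left(7538 + 2132\right) = -11704 + 9670 = -2034$)
$g = 4346$
$\frac{-27627 + 13474}{48468 + \left(- \frac{11909}{g} + \frac{12486}{u}\right)} = \frac{-27627 + 13474}{48468 + \left(- \frac{11909}{4346} + \frac{12486}{-2034}\right)} = - \frac{14153}{48468 + \left(\left(-11909\right) \frac{1}{4346} + 12486 \left(- \frac{1}{2034}\right)\right)} = - \frac{14153}{48468 - \frac{13081177}{1473294}} = - \frac{14153}{\frac{71394532415}{1473294}} = \left(-14153\right) \frac{1473294}{71394532415} = - \frac{20851529982}{71394532415}$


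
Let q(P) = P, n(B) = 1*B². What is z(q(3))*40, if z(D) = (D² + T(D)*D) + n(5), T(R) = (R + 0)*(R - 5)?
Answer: 640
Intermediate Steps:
n(B) = B²
T(R) = R*(-5 + R)
z(D) = 25 + D² + D²*(-5 + D) (z(D) = (D² + (D*(-5 + D))*D) + 5² = (D² + D²*(-5 + D)) + 25 = 25 + D² + D²*(-5 + D))
z(q(3))*40 = (25 + 3³ - 4*3²)*40 = (25 + 27 - 4*9)*40 = (25 + 27 - 36)*40 = 16*40 = 640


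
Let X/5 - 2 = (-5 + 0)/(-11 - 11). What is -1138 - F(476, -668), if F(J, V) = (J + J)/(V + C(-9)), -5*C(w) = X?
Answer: -16758866/14745 ≈ -1136.6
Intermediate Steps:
X = 245/22 (X = 10 + 5*((-5 + 0)/(-11 - 11)) = 10 + 5*(-5/(-22)) = 10 + 5*(-5*(-1/22)) = 10 + 5*(5/22) = 10 + 25/22 = 245/22 ≈ 11.136)
C(w) = -49/22 (C(w) = -⅕*245/22 = -49/22)
F(J, V) = 2*J/(-49/22 + V) (F(J, V) = (J + J)/(V - 49/22) = (2*J)/(-49/22 + V) = 2*J/(-49/22 + V))
-1138 - F(476, -668) = -1138 - 44*476/(-49 + 22*(-668)) = -1138 - 44*476/(-49 - 14696) = -1138 - 44*476/(-14745) = -1138 - 44*476*(-1)/14745 = -1138 - 1*(-20944/14745) = -1138 + 20944/14745 = -16758866/14745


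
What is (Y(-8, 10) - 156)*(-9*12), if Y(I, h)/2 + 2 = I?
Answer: 19008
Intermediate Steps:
Y(I, h) = -4 + 2*I
(Y(-8, 10) - 156)*(-9*12) = ((-4 + 2*(-8)) - 156)*(-9*12) = ((-4 - 16) - 156)*(-108) = (-20 - 156)*(-108) = -176*(-108) = 19008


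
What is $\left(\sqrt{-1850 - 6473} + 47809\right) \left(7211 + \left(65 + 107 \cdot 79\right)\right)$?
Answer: $751987761 + 15729 i \sqrt{8323} \approx 7.5199 \cdot 10^{8} + 1.435 \cdot 10^{6} i$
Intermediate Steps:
$\left(\sqrt{-1850 - 6473} + 47809\right) \left(7211 + \left(65 + 107 \cdot 79\right)\right) = \left(\sqrt{-8323} + 47809\right) \left(7211 + \left(65 + 8453\right)\right) = \left(i \sqrt{8323} + 47809\right) \left(7211 + 8518\right) = \left(47809 + i \sqrt{8323}\right) 15729 = 751987761 + 15729 i \sqrt{8323}$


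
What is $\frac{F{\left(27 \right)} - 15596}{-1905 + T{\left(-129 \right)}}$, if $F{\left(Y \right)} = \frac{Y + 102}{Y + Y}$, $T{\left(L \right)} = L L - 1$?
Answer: $- \frac{56137}{53046} \approx -1.0583$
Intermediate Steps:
$T{\left(L \right)} = -1 + L^{2}$ ($T{\left(L \right)} = L^{2} - 1 = -1 + L^{2}$)
$F{\left(Y \right)} = \frac{102 + Y}{2 Y}$
$\frac{F{\left(27 \right)} - 15596}{-1905 + T{\left(-129 \right)}} = \frac{\frac{102 + 27}{2 \cdot 27} - 15596}{-1905 - \left(1 - \left(-129\right)^{2}\right)} = \frac{\frac{1}{2} \cdot \frac{1}{27} \cdot 129 - 15596}{-1905 + \left(-1 + 16641\right)} = \frac{\frac{43}{18} - 15596}{-1905 + 16640} = - \frac{280685}{18 \cdot 14735} = \left(- \frac{280685}{18}\right) \frac{1}{14735} = - \frac{56137}{53046}$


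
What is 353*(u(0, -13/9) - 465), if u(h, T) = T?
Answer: -1481894/9 ≈ -1.6466e+5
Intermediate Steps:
353*(u(0, -13/9) - 465) = 353*(-13/9 - 465) = 353*(-4198/9) = -1481894/9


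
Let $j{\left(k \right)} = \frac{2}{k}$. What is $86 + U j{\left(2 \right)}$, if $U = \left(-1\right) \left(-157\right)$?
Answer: $243$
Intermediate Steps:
$U = 157$
$86 + U j{\left(2 \right)} = 86 + 157 \cdot \frac{2}{2} = 86 + 157 \cdot 2 \cdot \frac{1}{2} = 86 + 157 \cdot 1 = 86 + 157 = 243$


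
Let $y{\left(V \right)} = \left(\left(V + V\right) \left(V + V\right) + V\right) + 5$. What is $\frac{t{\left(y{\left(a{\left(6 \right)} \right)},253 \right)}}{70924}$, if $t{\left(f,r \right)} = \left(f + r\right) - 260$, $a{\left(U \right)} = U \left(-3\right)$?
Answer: $\frac{319}{17731} \approx 0.017991$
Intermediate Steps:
$a{\left(U \right)} = - 3 U$
$y{\left(V \right)} = 5 + V + 4 V^{2}$ ($y{\left(V \right)} = \left(2 V 2 V + V\right) + 5 = \left(4 V^{2} + V\right) + 5 = \left(V + 4 V^{2}\right) + 5 = 5 + V + 4 V^{2}$)
$t{\left(f,r \right)} = -260 + f + r$
$\frac{t{\left(y{\left(a{\left(6 \right)} \right)},253 \right)}}{70924} = \frac{-260 + \left(5 - 18 + 4 \left(\left(-3\right) 6\right)^{2}\right) + 253}{70924} = \left(-260 + \left(5 - 18 + 4 \left(-18\right)^{2}\right) + 253\right) \frac{1}{70924} = \left(-260 + \left(5 - 18 + 4 \cdot 324\right) + 253\right) \frac{1}{70924} = \left(-260 + \left(5 - 18 + 1296\right) + 253\right) \frac{1}{70924} = \left(-260 + 1283 + 253\right) \frac{1}{70924} = 1276 \cdot \frac{1}{70924} = \frac{319}{17731}$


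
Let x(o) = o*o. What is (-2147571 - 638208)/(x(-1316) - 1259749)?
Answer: -928593/157369 ≈ -5.9007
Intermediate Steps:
x(o) = o²
(-2147571 - 638208)/(x(-1316) - 1259749) = (-2147571 - 638208)/((-1316)² - 1259749) = -2785779/(1731856 - 1259749) = -2785779/472107 = -2785779*1/472107 = -928593/157369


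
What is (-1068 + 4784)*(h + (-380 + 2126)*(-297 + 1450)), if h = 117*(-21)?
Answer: 7471690596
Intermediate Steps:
h = -2457
(-1068 + 4784)*(h + (-380 + 2126)*(-297 + 1450)) = (-1068 + 4784)*(-2457 + (-380 + 2126)*(-297 + 1450)) = 3716*(-2457 + 1746*1153) = 3716*(-2457 + 2013138) = 3716*2010681 = 7471690596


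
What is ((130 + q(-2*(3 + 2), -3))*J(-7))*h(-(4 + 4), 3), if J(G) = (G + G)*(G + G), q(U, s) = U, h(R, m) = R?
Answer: -188160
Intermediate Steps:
J(G) = 4*G² (J(G) = (2*G)*(2*G) = 4*G²)
((130 + q(-2*(3 + 2), -3))*J(-7))*h(-(4 + 4), 3) = ((130 - 2*(3 + 2))*(4*(-7)²))*(-(4 + 4)) = ((130 - 2*5)*(4*49))*(-1*8) = ((130 - 10)*196)*(-8) = (120*196)*(-8) = 23520*(-8) = -188160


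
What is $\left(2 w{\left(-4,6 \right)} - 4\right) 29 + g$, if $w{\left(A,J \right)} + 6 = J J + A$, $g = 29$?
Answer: $1421$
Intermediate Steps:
$w{\left(A,J \right)} = -6 + A + J^{2}$ ($w{\left(A,J \right)} = -6 + \left(J J + A\right) = -6 + \left(J^{2} + A\right) = -6 + \left(A + J^{2}\right) = -6 + A + J^{2}$)
$\left(2 w{\left(-4,6 \right)} - 4\right) 29 + g = \left(2 \left(-6 - 4 + 6^{2}\right) - 4\right) 29 + 29 = \left(2 \left(-6 - 4 + 36\right) - 4\right) 29 + 29 = \left(2 \cdot 26 - 4\right) 29 + 29 = \left(52 - 4\right) 29 + 29 = 48 \cdot 29 + 29 = 1392 + 29 = 1421$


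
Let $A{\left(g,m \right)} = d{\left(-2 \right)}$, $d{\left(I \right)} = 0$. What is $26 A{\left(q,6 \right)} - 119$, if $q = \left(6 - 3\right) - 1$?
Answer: $-119$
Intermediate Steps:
$q = 2$ ($q = 3 - 1 = 2$)
$A{\left(g,m \right)} = 0$
$26 A{\left(q,6 \right)} - 119 = 26 \cdot 0 - 119 = 0 - 119 = -119$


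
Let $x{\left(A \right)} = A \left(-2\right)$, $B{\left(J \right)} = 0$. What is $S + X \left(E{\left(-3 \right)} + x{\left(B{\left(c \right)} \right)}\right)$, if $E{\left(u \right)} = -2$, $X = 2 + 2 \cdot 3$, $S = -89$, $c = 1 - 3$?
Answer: $-105$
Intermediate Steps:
$c = -2$ ($c = 1 - 3 = -2$)
$X = 8$ ($X = 2 + 6 = 8$)
$x{\left(A \right)} = - 2 A$
$S + X \left(E{\left(-3 \right)} + x{\left(B{\left(c \right)} \right)}\right) = -89 + 8 \left(-2 - 0\right) = -89 + 8 \left(-2 + 0\right) = -89 + 8 \left(-2\right) = -89 - 16 = -105$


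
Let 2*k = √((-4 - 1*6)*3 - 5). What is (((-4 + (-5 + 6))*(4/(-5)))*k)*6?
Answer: 36*I*√35/5 ≈ 42.596*I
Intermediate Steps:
k = I*√35/2 (k = √((-4 - 1*6)*3 - 5)/2 = √((-4 - 6)*3 - 5)/2 = √(-10*3 - 5)/2 = √(-30 - 5)/2 = √(-35)/2 = (I*√35)/2 = I*√35/2 ≈ 2.958*I)
(((-4 + (-5 + 6))*(4/(-5)))*k)*6 = (((-4 + (-5 + 6))*(4/(-5)))*(I*√35/2))*6 = (((-4 + 1)*(4*(-⅕)))*(I*√35/2))*6 = ((-3*(-⅘))*(I*√35/2))*6 = (12*(I*√35/2)/5)*6 = (6*I*√35/5)*6 = 36*I*√35/5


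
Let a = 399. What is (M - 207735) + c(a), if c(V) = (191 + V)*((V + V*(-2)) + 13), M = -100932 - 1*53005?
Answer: -589412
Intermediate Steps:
M = -153937 (M = -100932 - 53005 = -153937)
c(V) = (13 - V)*(191 + V) (c(V) = (191 + V)*((V - 2*V) + 13) = (191 + V)*(-V + 13) = (191 + V)*(13 - V) = (13 - V)*(191 + V))
(M - 207735) + c(a) = (-153937 - 207735) + (2483 - 1*399² - 178*399) = -361672 + (2483 - 1*159201 - 71022) = -361672 + (2483 - 159201 - 71022) = -361672 - 227740 = -589412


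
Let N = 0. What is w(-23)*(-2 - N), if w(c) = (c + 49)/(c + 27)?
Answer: -13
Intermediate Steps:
w(c) = (49 + c)/(27 + c)
w(-23)*(-2 - N) = ((49 - 23)/(27 - 23))*(-2 - 1*0) = (26/4)*(-2 + 0) = ((¼)*26)*(-2) = (13/2)*(-2) = -13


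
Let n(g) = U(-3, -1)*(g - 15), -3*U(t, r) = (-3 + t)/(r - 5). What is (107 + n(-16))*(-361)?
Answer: -127072/3 ≈ -42357.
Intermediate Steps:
U(t, r) = -(-3 + t)/(3*(-5 + r)) (U(t, r) = -(-3 + t)/(3*(r - 5)) = -(-3 + t)/(3*(-5 + r)))
n(g) = 5 - g/3 (n(g) = ((3 - 1*(-3))/(3*(-5 - 1)))*(g - 15) = ((⅓)*(3 + 3)/(-6))*(-15 + g) = ((⅓)*(-⅙)*6)*(-15 + g) = -(-15 + g)/3 = 5 - g/3)
(107 + n(-16))*(-361) = (107 + (5 - ⅓*(-16)))*(-361) = (107 + (5 + 16/3))*(-361) = (107 + 31/3)*(-361) = (352/3)*(-361) = -127072/3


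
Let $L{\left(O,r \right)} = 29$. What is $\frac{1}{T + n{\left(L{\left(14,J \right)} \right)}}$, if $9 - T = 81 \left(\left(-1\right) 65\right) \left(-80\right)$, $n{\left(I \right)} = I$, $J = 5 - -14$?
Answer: $- \frac{1}{421162} \approx -2.3744 \cdot 10^{-6}$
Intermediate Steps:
$J = 19$ ($J = 5 + 14 = 19$)
$T = -421191$ ($T = 9 - 81 \left(\left(-1\right) 65\right) \left(-80\right) = 9 - 81 \left(-65\right) \left(-80\right) = 9 - \left(-5265\right) \left(-80\right) = 9 - 421200 = -421191$)
$\frac{1}{T + n{\left(L{\left(14,J \right)} \right)}} = \frac{1}{-421191 + 29} = \frac{1}{-421162} = - \frac{1}{421162}$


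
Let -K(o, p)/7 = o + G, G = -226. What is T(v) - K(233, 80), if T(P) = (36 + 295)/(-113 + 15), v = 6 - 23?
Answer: 4471/98 ≈ 45.622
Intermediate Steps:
K(o, p) = 1582 - 7*o (K(o, p) = -7*(o - 226) = -7*(-226 + o) = 1582 - 7*o)
v = -17
T(P) = -331/98 (T(P) = 331/(-98) = 331*(-1/98) = -331/98)
T(v) - K(233, 80) = -331/98 - (1582 - 7*233) = -331/98 - (1582 - 1631) = -331/98 - 1*(-49) = -331/98 + 49 = 4471/98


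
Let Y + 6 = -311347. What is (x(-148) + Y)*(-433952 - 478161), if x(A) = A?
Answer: 284124111613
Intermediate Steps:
Y = -311353 (Y = -6 - 311347 = -311353)
(x(-148) + Y)*(-433952 - 478161) = (-148 - 311353)*(-433952 - 478161) = -311501*(-912113) = 284124111613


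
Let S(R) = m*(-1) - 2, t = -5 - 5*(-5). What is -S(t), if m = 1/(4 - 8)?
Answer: 7/4 ≈ 1.7500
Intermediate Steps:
m = -1/4 (m = 1/(-4) = -1/4 ≈ -0.25000)
t = 20 (t = -5 + 25 = 20)
S(R) = -7/4 (S(R) = -1/4*(-1) - 2 = 1/4 - 2 = -7/4)
-S(t) = -1*(-7/4) = 7/4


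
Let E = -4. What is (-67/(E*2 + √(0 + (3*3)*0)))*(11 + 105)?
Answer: 1943/2 ≈ 971.50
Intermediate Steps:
(-67/(E*2 + √(0 + (3*3)*0)))*(11 + 105) = (-67/(-4*2 + √(0 + (3*3)*0)))*(11 + 105) = -67/(-8 + √(0 + 9*0))*116 = -67/(-8 + √(0 + 0))*116 = -67/(-8 + √0)*116 = -67/(-8 + 0)*116 = -67/(-8)*116 = -67*(-⅛)*116 = (67/8)*116 = 1943/2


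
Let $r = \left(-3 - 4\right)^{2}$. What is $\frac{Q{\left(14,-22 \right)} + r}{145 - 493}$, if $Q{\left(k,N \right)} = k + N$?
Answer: $- \frac{41}{348} \approx -0.11782$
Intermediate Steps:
$Q{\left(k,N \right)} = N + k$
$r = 49$ ($r = \left(-7\right)^{2} = 49$)
$\frac{Q{\left(14,-22 \right)} + r}{145 - 493} = \frac{\left(-22 + 14\right) + 49}{145 - 493} = \frac{-8 + 49}{-348} = 41 \left(- \frac{1}{348}\right) = - \frac{41}{348}$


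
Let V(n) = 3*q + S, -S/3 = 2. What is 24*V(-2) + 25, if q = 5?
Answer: 241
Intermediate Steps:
S = -6 (S = -3*2 = -6)
V(n) = 9 (V(n) = 3*5 - 6 = 15 - 6 = 9)
24*V(-2) + 25 = 24*9 + 25 = 216 + 25 = 241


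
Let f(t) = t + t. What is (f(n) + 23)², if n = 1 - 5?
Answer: 225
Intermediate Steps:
n = -4
f(t) = 2*t
(f(n) + 23)² = (2*(-4) + 23)² = (-8 + 23)² = 15² = 225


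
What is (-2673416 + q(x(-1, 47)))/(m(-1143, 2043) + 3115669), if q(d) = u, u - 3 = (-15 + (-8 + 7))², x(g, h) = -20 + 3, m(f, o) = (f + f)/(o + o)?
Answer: -606806639/707256736 ≈ -0.85797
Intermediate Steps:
m(f, o) = f/o (m(f, o) = (2*f)/((2*o)) = (2*f)*(1/(2*o)) = f/o)
x(g, h) = -17
u = 259 (u = 3 + (-15 + (-8 + 7))² = 3 + (-15 - 1)² = 3 + (-16)² = 3 + 256 = 259)
q(d) = 259
(-2673416 + q(x(-1, 47)))/(m(-1143, 2043) + 3115669) = (-2673416 + 259)/(-1143/2043 + 3115669) = -2673157/(-1143*1/2043 + 3115669) = -2673157/(-127/227 + 3115669) = -2673157/707256736/227 = -2673157*227/707256736 = -606806639/707256736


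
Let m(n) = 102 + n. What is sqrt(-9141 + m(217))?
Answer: I*sqrt(8822) ≈ 93.926*I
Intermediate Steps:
sqrt(-9141 + m(217)) = sqrt(-9141 + (102 + 217)) = sqrt(-9141 + 319) = sqrt(-8822) = I*sqrt(8822)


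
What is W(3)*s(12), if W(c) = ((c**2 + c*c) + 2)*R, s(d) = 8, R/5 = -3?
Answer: -2400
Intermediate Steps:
R = -15 (R = 5*(-3) = -15)
W(c) = -30 - 30*c**2 (W(c) = ((c**2 + c*c) + 2)*(-15) = ((c**2 + c**2) + 2)*(-15) = (2*c**2 + 2)*(-15) = (2 + 2*c**2)*(-15) = -30 - 30*c**2)
W(3)*s(12) = (-30 - 30*3**2)*8 = (-30 - 30*9)*8 = (-30 - 270)*8 = -300*8 = -2400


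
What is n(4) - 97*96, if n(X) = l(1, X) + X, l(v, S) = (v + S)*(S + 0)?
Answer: -9288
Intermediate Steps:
l(v, S) = S*(S + v) (l(v, S) = (S + v)*S = S*(S + v))
n(X) = X + X*(1 + X) (n(X) = X*(X + 1) + X = X*(1 + X) + X = X + X*(1 + X))
n(4) - 97*96 = 4*(2 + 4) - 97*96 = 4*6 - 9312 = 24 - 9312 = -9288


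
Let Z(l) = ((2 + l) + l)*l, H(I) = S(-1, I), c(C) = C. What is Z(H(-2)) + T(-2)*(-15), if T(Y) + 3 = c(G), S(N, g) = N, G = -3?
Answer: 90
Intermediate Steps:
T(Y) = -6 (T(Y) = -3 - 3 = -6)
H(I) = -1
Z(l) = l*(2 + 2*l) (Z(l) = (2 + 2*l)*l = l*(2 + 2*l))
Z(H(-2)) + T(-2)*(-15) = 2*(-1)*(1 - 1) - 6*(-15) = 2*(-1)*0 + 90 = 0 + 90 = 90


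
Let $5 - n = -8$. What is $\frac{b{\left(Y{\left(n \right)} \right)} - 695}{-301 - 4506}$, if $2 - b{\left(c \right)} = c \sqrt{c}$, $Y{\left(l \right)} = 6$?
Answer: $\frac{63}{437} + \frac{6 \sqrt{6}}{4807} \approx 0.14722$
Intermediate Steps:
$n = 13$ ($n = 5 - -8 = 5 + 8 = 13$)
$b{\left(c \right)} = 2 - c^{\frac{3}{2}}$ ($b{\left(c \right)} = 2 - c \sqrt{c} = 2 - c^{\frac{3}{2}}$)
$\frac{b{\left(Y{\left(n \right)} \right)} - 695}{-301 - 4506} = \frac{\left(2 - 6^{\frac{3}{2}}\right) - 695}{-301 - 4506} = \frac{\left(2 - 6 \sqrt{6}\right) - 695}{-4807} = \left(\left(2 - 6 \sqrt{6}\right) - 695\right) \left(- \frac{1}{4807}\right) = \left(-693 - 6 \sqrt{6}\right) \left(- \frac{1}{4807}\right) = \frac{63}{437} + \frac{6 \sqrt{6}}{4807}$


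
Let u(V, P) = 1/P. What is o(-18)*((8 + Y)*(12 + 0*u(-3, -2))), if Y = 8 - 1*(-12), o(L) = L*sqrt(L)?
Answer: -18144*I*sqrt(2) ≈ -25660.0*I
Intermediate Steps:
o(L) = L**(3/2)
Y = 20 (Y = 8 + 12 = 20)
o(-18)*((8 + Y)*(12 + 0*u(-3, -2))) = (-18)**(3/2)*((8 + 20)*(12 + 0/(-2))) = (-54*I*sqrt(2))*(28*(12 + 0*(-1/2))) = (-54*I*sqrt(2))*(28*(12 + 0)) = (-54*I*sqrt(2))*(28*12) = -54*I*sqrt(2)*336 = -18144*I*sqrt(2)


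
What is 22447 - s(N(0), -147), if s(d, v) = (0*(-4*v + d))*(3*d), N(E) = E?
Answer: 22447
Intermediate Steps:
s(d, v) = 0 (s(d, v) = (0*(d - 4*v))*(3*d) = 0*(3*d) = 0)
22447 - s(N(0), -147) = 22447 - 1*0 = 22447 + 0 = 22447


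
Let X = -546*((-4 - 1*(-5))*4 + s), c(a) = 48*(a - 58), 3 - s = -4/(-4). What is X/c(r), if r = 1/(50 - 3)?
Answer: 12831/10900 ≈ 1.1772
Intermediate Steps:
s = 2 (s = 3 - (-4)/(-4) = 3 - (-4)*(-1)/4 = 3 - 1*1 = 3 - 1 = 2)
r = 1/47 ≈ 0.021277
c(a) = -2784 + 48*a (c(a) = 48*(-58 + a) = -2784 + 48*a)
X = -3276 (X = -546*((-4 - 1*(-5))*4 + 2) = -546*((-4 + 5)*4 + 2) = -546*(1*4 + 2) = -546*(4 + 2) = -546*6 = -3276)
X/c(r) = -3276/(-2784 + 48*(1/47)) = -3276/(-2784 + 48/47) = -3276/(-130800/47) = -3276*(-47/130800) = 12831/10900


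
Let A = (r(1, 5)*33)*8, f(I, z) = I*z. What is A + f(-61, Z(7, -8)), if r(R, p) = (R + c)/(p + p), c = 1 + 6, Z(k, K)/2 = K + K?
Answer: 10816/5 ≈ 2163.2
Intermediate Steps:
Z(k, K) = 4*K (Z(k, K) = 2*(K + K) = 2*(2*K) = 4*K)
c = 7
r(R, p) = (7 + R)/(2*p) (r(R, p) = (R + 7)/(p + p) = (7 + R)/((2*p)) = (7 + R)*(1/(2*p)) = (7 + R)/(2*p))
A = 1056/5 (A = (((½)*(7 + 1)/5)*33)*8 = (((½)*(⅕)*8)*33)*8 = ((⅘)*33)*8 = (132/5)*8 = 1056/5 ≈ 211.20)
A + f(-61, Z(7, -8)) = 1056/5 - 244*(-8) = 1056/5 - 61*(-32) = 1056/5 + 1952 = 10816/5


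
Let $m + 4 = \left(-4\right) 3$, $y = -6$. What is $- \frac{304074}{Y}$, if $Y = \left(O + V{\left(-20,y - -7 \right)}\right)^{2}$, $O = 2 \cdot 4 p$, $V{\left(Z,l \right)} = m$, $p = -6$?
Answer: $- \frac{152037}{2048} \approx -74.237$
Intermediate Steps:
$m = -16$ ($m = -4 - 12 = -16$)
$V{\left(Z,l \right)} = -16$
$O = -48$ ($O = 2 \cdot 4 \left(-6\right) = 8 \left(-6\right) = -48$)
$Y = 4096$ ($Y = \left(-48 - 16\right)^{2} = \left(-64\right)^{2} = 4096$)
$- \frac{304074}{Y} = - \frac{304074}{4096} = \left(-304074\right) \frac{1}{4096} = - \frac{152037}{2048}$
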